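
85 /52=1.63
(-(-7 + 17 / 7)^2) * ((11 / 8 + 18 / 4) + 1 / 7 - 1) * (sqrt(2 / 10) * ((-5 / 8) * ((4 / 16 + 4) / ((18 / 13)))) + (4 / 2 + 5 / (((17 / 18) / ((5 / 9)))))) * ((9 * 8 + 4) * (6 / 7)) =-196816896 / 5831 + 18878704 * sqrt(5) / 7203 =-27892.92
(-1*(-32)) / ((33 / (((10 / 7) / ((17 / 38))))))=12160 / 3927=3.10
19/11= 1.73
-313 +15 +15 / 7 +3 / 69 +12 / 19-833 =-3451109 / 3059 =-1128.18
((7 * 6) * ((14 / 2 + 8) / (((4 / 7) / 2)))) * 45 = 99225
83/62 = 1.34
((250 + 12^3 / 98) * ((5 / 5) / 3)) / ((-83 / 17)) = -2686 / 147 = -18.27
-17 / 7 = -2.43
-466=-466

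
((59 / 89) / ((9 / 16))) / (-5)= -944 / 4005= -0.24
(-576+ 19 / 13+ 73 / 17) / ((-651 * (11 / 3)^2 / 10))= 3780720 / 5802797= 0.65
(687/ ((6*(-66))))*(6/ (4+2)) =-229/ 132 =-1.73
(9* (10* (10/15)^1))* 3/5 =36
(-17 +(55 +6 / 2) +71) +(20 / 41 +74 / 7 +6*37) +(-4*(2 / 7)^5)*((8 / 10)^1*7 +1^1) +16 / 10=1194218672 / 3445435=346.61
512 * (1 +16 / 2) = 4608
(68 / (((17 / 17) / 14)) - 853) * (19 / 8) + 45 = 2241 / 8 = 280.12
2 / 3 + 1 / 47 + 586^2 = 48418933 / 141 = 343396.69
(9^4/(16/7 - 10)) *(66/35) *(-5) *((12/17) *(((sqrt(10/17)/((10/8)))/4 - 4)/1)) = -384912/17 + 96228 *sqrt(170)/1445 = -21773.61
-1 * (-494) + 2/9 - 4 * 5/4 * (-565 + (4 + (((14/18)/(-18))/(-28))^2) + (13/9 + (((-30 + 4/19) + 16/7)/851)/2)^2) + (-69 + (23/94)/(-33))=8954901763648828811143/2781012602571077952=3220.01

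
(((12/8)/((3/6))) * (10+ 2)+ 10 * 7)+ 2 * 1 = 108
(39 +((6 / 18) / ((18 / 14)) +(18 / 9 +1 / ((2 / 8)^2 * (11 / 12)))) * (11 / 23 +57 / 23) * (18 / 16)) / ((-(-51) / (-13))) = -2063581 / 77418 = -26.66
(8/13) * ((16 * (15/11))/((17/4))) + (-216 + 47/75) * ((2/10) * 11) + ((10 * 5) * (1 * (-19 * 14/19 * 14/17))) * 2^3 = -4633267373/911625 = -5082.43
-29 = -29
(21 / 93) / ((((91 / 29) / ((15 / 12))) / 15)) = 2175 / 1612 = 1.35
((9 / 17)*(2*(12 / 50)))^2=11664 / 180625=0.06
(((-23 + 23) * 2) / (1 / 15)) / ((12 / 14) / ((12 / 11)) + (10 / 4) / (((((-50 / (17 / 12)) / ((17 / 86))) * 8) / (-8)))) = 0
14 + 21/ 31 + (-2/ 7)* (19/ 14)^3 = 4157191/ 297724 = 13.96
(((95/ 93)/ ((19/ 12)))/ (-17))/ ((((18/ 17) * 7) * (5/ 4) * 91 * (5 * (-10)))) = 0.00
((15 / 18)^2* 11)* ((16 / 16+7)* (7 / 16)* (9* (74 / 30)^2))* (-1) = -105413 / 72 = -1464.07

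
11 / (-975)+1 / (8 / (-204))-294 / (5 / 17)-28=-2053567 / 1950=-1053.11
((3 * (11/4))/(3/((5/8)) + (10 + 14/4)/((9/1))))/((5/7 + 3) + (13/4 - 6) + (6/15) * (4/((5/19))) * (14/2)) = 2750/91401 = 0.03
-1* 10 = -10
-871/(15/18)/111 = -1742/185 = -9.42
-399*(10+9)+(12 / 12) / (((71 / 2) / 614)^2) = -36707837 / 5041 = -7281.86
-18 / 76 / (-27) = 1 / 114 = 0.01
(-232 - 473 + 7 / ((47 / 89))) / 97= -32512 / 4559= -7.13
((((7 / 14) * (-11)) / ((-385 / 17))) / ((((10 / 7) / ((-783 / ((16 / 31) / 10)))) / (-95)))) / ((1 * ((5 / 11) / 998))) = 43034742531 / 80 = 537934281.64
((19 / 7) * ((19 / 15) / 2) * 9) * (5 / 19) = 57 / 14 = 4.07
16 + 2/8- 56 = -159/4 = -39.75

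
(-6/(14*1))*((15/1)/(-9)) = 5/7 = 0.71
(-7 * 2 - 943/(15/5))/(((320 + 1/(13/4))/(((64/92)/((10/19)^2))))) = -2.57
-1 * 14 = -14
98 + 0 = 98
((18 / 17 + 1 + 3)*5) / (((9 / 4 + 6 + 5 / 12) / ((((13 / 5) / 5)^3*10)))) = 43602 / 10625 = 4.10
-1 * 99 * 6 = -594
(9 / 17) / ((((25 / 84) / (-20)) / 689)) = -2083536 / 85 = -24512.19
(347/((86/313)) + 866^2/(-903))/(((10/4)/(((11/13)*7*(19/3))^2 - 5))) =1665515930116/6867315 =242527.96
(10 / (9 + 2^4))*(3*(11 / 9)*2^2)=5.87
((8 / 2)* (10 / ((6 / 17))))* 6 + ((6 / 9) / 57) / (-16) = 930239 / 1368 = 680.00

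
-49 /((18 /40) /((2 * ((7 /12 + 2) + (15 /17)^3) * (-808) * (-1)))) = -76334563760 /132651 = -575454.11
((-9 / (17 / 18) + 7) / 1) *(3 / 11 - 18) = 8385 / 187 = 44.84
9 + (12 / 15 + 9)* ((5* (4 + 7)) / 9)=68.89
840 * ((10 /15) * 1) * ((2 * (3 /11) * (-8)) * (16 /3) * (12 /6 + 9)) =-143360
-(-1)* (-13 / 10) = -13 / 10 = -1.30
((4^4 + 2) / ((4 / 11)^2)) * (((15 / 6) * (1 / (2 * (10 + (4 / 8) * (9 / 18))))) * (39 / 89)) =3043755 / 29192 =104.27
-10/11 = -0.91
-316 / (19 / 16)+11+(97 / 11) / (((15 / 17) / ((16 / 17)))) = -770267 / 3135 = -245.70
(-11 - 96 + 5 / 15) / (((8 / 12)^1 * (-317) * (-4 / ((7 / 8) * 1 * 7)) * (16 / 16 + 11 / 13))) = -3185 / 7608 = -0.42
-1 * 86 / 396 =-43 / 198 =-0.22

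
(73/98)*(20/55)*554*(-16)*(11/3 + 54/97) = -1590502976/156849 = -10140.35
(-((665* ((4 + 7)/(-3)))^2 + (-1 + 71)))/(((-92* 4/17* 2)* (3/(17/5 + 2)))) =181933507/736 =247192.26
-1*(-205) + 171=376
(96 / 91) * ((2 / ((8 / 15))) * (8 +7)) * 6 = 32400 / 91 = 356.04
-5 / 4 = -1.25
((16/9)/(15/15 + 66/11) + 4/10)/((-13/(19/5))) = -3914/20475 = -0.19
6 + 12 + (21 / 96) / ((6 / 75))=1327 / 64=20.73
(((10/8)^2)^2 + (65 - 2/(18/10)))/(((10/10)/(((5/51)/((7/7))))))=764125/117504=6.50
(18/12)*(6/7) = 9/7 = 1.29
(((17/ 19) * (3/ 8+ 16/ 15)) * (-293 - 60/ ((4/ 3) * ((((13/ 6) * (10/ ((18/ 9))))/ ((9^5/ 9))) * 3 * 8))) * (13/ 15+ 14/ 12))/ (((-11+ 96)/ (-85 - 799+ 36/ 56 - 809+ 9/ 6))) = 74534.02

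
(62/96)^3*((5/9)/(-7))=-148955/6967296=-0.02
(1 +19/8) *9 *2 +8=275/4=68.75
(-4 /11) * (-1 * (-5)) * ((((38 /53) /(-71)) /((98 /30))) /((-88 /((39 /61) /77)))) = -55575 /104793954419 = -0.00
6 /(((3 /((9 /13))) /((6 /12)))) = 9 /13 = 0.69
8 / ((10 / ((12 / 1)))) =48 / 5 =9.60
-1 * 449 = -449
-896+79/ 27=-893.07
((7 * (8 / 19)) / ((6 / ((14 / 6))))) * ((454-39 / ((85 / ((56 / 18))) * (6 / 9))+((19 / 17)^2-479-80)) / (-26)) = 14995372 / 3212235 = 4.67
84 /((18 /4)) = 56 /3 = 18.67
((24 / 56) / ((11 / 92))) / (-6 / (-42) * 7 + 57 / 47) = 3243 / 2002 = 1.62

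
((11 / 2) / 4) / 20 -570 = -91189 / 160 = -569.93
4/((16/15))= 15/4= 3.75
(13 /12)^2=169 /144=1.17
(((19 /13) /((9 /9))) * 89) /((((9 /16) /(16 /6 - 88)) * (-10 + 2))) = 865792 /351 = 2466.64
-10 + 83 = 73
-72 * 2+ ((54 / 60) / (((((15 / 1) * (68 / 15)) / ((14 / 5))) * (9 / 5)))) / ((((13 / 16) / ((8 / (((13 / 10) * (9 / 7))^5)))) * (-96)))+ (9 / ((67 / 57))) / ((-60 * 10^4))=-28048565463399065114161 / 194781468387659400000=-144.00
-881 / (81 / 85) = -74885 / 81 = -924.51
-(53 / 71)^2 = -2809 / 5041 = -0.56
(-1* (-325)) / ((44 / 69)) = 22425 / 44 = 509.66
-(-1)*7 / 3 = 7 / 3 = 2.33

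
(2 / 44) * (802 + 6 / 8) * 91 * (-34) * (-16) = 19869668 / 11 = 1806333.45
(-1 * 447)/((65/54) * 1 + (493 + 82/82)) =-24138/26741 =-0.90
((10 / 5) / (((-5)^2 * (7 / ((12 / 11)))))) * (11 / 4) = 6 / 175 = 0.03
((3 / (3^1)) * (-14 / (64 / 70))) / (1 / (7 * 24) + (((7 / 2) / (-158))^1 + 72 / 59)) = -23980845 / 1885798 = -12.72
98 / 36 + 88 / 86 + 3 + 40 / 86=5581 / 774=7.21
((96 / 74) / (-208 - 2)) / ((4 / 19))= -38 / 1295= -0.03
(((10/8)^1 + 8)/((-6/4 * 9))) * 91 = -3367/54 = -62.35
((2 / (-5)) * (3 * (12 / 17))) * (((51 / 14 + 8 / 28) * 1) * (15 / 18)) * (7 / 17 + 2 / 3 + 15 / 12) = -26125 / 4046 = -6.46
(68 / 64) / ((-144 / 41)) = -697 / 2304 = -0.30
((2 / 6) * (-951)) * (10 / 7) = -3170 / 7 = -452.86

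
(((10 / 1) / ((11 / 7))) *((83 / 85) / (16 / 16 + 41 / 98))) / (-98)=-1162 / 25993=-0.04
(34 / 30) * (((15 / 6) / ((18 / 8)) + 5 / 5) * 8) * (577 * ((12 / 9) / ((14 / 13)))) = 38765168 / 2835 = 13673.78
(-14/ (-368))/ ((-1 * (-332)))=7/ 61088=0.00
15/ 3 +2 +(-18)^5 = -1889561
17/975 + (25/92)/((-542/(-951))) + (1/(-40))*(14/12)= 15073537/32411600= 0.47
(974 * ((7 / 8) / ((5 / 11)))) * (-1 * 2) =-37499 / 10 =-3749.90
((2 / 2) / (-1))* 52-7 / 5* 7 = -309 / 5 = -61.80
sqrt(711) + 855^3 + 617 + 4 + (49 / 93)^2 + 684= 3 *sqrt(79) + 5405864406721 / 8649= 625027706.94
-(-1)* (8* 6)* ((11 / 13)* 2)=1056 / 13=81.23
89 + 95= 184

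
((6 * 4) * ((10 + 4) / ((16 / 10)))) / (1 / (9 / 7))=270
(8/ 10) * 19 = 76/ 5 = 15.20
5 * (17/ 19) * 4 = 340/ 19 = 17.89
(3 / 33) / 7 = 1 / 77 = 0.01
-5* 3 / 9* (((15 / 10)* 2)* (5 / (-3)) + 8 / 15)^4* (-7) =141057847 / 30375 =4643.88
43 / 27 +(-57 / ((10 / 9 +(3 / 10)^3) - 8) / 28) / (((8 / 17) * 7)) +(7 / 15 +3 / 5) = 4492636423 / 1634090220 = 2.75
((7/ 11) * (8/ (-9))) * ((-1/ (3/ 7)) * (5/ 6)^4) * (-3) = -30625/ 16038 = -1.91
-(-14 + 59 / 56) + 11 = 23.95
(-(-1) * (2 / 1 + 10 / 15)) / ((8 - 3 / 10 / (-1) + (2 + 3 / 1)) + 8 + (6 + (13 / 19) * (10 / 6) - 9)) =1520 / 11081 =0.14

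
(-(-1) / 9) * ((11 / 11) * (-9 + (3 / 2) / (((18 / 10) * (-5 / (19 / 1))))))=-73 / 54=-1.35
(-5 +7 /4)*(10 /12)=-2.71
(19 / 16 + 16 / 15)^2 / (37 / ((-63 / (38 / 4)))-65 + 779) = 2048767 / 285635200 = 0.01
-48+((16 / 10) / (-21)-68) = -12188 / 105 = -116.08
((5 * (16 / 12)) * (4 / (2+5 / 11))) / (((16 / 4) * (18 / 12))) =440 / 243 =1.81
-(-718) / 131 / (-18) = -359 / 1179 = -0.30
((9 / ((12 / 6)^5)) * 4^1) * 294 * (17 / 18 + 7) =21021 / 8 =2627.62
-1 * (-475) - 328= 147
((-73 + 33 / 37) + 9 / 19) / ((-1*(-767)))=-50359 / 539201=-0.09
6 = 6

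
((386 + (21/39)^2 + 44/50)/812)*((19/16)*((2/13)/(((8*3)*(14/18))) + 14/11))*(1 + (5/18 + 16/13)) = 93573472558441/51429541363200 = 1.82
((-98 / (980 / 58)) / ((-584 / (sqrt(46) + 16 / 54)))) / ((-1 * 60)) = -29 * sqrt(46) / 175200 - 29 / 591300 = -0.00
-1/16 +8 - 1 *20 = -193/16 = -12.06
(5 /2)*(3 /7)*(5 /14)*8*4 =600 /49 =12.24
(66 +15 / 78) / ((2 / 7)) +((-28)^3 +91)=-1124725 / 52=-21629.33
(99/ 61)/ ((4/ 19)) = 1881/ 244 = 7.71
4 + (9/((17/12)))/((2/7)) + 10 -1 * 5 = 531/17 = 31.24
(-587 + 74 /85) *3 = -149463 /85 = -1758.39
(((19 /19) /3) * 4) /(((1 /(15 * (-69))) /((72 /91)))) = -99360 /91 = -1091.87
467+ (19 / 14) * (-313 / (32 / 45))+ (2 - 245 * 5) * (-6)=3229025 / 448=7207.65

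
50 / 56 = 25 / 28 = 0.89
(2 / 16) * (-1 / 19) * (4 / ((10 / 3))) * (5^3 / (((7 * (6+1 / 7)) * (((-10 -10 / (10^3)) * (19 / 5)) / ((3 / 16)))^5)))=556182861328125 / 8327610357283535738420768768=0.00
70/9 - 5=2.78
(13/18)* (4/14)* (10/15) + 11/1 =2105/189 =11.14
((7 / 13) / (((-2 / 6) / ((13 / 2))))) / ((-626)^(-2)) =-4114698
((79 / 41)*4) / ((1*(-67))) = -316 / 2747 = -0.12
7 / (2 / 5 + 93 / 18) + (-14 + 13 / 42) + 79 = 66.57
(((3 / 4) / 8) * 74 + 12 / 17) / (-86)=-2079 / 23392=-0.09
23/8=2.88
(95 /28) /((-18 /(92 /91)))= -0.19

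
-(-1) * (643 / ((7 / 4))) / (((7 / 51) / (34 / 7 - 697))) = -635528340 / 343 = -1852852.30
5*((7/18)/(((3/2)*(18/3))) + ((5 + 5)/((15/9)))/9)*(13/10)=1495/324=4.61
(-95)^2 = 9025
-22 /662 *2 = -22 /331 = -0.07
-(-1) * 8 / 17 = 8 / 17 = 0.47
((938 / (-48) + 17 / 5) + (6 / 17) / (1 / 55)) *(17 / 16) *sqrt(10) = 6671 *sqrt(10) / 1920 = 10.99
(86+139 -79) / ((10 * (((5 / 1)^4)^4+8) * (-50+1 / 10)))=-146 / 76141357425867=-0.00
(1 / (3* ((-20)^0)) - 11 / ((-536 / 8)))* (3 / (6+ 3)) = 100 / 603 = 0.17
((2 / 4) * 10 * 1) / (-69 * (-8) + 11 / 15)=0.01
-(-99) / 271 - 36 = -9657 / 271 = -35.63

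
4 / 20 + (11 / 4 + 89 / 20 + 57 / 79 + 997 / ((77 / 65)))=25844991 / 30415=849.74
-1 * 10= -10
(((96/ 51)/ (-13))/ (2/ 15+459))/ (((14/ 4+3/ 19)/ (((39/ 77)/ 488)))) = -6840/ 76438888757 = -0.00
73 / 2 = 36.50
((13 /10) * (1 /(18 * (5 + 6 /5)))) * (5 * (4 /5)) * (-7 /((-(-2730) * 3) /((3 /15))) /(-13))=1 /1632150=0.00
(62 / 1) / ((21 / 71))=209.62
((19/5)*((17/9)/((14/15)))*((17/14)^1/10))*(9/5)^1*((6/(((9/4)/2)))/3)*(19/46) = 104329/84525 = 1.23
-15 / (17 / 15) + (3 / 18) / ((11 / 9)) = -4899 / 374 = -13.10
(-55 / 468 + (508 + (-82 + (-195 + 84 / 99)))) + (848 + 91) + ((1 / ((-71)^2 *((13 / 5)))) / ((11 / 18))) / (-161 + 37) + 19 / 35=1171.27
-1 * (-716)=716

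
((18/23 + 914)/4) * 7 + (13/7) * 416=382124/161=2373.44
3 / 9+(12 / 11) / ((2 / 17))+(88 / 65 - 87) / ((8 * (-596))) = 98428351 / 10227360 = 9.62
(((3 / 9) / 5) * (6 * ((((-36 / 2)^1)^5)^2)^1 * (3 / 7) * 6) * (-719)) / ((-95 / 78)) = 7208601948126978048 / 3325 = 2168000585902850.54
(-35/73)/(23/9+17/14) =-882/6935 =-0.13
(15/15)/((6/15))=5/2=2.50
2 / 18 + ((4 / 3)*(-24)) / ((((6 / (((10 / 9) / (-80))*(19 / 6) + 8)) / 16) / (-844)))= 46413257 / 81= 573003.17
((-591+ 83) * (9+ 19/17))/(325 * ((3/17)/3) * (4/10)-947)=87376/15969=5.47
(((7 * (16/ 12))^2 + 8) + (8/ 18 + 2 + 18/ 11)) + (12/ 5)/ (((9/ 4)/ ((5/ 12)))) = 1096/ 11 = 99.64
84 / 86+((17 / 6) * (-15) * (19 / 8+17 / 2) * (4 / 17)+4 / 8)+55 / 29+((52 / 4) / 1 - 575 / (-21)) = -6808175 / 104748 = -65.00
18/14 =9/7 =1.29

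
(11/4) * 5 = 55/4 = 13.75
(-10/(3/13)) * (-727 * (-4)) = -378040/3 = -126013.33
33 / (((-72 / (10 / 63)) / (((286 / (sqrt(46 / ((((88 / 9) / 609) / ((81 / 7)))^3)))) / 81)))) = -692120 * sqrt(22011) / 52457121631089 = -0.00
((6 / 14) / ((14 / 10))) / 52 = 15 / 2548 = 0.01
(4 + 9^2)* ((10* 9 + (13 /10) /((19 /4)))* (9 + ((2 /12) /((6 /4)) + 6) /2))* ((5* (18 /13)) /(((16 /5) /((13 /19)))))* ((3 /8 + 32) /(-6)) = -1600380425 /2166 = -738864.46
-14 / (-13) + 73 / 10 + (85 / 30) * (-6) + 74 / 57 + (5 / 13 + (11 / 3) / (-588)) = -15133123 / 2178540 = -6.95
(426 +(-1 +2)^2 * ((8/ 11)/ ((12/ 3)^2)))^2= 87853129/ 484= 181514.73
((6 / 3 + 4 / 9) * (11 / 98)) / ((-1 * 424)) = -121 / 186984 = -0.00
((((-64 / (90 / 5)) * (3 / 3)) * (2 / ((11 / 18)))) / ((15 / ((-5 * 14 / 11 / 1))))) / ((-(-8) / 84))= 6272 / 121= 51.83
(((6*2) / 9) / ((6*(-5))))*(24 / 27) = -16 / 405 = -0.04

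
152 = 152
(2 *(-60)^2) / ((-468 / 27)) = -5400 / 13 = -415.38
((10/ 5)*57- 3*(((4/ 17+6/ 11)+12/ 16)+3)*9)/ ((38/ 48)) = -10.52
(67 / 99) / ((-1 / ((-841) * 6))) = 112694 / 33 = 3414.97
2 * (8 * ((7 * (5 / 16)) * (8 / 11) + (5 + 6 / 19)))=23096 / 209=110.51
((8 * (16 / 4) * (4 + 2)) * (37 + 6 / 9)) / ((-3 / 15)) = -36160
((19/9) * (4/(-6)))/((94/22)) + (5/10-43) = -108701/2538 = -42.83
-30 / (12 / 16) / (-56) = 5 / 7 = 0.71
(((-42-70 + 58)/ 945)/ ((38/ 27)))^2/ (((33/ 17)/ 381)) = 1573911/ 4864475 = 0.32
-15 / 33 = -5 / 11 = -0.45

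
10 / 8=5 / 4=1.25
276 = 276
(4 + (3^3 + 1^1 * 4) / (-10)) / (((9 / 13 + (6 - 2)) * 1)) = 117 / 610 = 0.19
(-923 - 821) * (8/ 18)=-6976/ 9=-775.11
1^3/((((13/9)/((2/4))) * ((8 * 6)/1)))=3/416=0.01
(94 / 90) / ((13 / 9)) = 47 / 65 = 0.72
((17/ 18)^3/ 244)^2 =24137569/ 2024951768064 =0.00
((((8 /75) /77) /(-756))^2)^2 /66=8 /46834847540466239731640625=0.00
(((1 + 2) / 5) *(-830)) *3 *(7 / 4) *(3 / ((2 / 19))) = -298053 / 4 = -74513.25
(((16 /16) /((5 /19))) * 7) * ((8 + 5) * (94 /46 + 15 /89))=7828912 /10235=764.92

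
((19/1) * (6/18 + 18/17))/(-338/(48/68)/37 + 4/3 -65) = -99826/289119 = -0.35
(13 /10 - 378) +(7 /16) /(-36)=-1084931 /2880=-376.71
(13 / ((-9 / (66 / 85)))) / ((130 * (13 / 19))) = -209 / 16575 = -0.01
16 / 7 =2.29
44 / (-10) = -22 / 5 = -4.40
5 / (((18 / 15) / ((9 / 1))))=75 / 2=37.50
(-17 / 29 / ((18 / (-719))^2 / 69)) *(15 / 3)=-1010658755 / 3132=-322687.98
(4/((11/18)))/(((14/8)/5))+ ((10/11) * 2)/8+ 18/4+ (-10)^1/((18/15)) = 317/21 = 15.10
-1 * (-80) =80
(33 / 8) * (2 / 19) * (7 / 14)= 33 / 152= 0.22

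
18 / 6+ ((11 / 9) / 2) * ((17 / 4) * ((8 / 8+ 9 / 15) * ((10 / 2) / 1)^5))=116902 / 9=12989.11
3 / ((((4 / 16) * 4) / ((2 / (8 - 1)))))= 6 / 7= 0.86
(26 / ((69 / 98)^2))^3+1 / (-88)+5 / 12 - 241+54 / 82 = 56081569356700045849 / 389368732396248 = 144032.03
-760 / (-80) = 19 / 2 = 9.50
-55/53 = -1.04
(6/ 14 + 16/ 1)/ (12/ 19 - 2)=-2185/ 182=-12.01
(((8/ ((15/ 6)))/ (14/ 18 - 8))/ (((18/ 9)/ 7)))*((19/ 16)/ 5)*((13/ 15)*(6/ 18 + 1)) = -266/ 625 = -0.43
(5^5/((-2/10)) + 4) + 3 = -15618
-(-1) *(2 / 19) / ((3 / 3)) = 2 / 19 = 0.11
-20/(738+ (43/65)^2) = -0.03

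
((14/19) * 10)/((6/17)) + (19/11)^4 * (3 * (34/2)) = 396265937/834537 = 474.83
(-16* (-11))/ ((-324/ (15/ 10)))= -22/ 27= -0.81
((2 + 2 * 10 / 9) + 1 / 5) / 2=199 / 90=2.21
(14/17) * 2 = 28/17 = 1.65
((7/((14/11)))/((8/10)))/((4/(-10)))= -275/16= -17.19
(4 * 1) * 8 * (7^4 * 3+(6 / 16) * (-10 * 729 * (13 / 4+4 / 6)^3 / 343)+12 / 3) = 590783941 / 2744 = 215300.27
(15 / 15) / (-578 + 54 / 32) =-16 / 9221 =-0.00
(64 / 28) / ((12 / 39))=52 / 7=7.43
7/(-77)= -1/11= -0.09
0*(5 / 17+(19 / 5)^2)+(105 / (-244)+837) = 204123 / 244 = 836.57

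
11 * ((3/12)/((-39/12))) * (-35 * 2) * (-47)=-36190/13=-2783.85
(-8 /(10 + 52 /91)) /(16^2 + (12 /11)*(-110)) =-7 /1258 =-0.01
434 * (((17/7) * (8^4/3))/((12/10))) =10792960/9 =1199217.78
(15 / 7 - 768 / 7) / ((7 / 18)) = -13554 / 49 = -276.61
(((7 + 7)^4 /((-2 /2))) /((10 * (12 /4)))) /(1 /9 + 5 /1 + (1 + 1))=-7203 /40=-180.08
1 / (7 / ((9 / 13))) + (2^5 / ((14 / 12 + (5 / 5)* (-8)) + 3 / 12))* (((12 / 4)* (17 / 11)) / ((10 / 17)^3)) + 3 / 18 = -110.46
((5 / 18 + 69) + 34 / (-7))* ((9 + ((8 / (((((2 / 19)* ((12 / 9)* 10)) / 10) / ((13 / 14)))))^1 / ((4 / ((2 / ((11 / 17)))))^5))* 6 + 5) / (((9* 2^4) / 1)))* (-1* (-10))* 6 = 148597839737495 / 54546041088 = 2724.26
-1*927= -927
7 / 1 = 7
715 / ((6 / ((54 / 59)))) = 6435 / 59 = 109.07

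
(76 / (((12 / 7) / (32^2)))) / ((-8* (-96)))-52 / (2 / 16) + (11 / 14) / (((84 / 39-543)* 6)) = -632340445 / 1771812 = -356.89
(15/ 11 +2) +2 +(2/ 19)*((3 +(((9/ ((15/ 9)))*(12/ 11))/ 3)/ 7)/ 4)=79733/ 14630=5.45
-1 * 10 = -10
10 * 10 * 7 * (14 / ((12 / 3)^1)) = 2450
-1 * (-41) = 41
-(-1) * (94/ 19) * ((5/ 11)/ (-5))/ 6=-47/ 627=-0.07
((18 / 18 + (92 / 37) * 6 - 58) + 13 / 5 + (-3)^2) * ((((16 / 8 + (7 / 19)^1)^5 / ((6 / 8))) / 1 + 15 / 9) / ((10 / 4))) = -1231.82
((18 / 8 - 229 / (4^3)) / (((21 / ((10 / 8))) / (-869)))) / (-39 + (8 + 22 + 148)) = 369325 / 747264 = 0.49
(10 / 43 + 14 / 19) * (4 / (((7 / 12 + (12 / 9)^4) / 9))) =9237888 / 991021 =9.32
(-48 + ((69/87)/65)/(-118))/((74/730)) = -779396399/1645982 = -473.51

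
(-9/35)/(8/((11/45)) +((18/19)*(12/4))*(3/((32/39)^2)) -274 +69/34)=16372224/14426213935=0.00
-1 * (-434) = 434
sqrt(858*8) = 4*sqrt(429) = 82.85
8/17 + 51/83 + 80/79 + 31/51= 904754/334407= 2.71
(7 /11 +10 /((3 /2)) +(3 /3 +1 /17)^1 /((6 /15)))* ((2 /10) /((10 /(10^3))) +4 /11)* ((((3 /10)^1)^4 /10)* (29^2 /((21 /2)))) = 84500316 /6428125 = 13.15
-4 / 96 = -0.04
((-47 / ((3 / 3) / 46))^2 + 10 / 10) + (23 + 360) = 4674628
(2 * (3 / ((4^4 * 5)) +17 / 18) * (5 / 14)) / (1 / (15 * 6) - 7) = -54535 / 563584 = -0.10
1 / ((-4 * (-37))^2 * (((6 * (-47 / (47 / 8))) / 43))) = -43 / 1051392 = -0.00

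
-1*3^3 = -27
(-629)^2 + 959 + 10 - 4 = 396606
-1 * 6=-6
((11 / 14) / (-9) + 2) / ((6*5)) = 0.06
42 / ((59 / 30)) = 1260 / 59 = 21.36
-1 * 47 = -47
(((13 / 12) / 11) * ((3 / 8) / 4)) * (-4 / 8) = -13 / 2816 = -0.00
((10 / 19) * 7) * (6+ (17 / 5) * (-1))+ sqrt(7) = sqrt(7)+ 182 / 19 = 12.22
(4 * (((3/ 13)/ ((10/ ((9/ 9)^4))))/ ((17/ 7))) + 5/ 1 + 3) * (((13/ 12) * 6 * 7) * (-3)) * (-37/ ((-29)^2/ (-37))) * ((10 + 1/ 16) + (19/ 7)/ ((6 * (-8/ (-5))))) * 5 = -5283284501/ 57188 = -92384.50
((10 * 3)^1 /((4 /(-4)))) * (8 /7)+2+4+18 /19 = -3636 /133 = -27.34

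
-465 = -465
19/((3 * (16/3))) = 19/16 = 1.19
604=604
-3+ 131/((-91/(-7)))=92/13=7.08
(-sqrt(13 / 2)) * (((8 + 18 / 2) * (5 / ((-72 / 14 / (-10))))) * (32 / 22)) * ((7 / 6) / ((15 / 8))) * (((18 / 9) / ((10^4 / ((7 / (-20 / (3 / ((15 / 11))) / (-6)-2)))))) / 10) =0.11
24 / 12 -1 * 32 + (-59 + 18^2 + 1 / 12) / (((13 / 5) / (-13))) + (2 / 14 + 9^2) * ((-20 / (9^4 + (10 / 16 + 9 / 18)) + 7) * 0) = -16265 / 12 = -1355.42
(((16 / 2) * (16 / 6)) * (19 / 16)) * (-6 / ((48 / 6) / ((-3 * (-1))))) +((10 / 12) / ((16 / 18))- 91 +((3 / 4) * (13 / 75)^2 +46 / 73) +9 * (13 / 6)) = -277932527 / 2190000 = -126.91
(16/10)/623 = 8/3115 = 0.00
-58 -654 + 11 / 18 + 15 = -12535 / 18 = -696.39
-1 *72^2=-5184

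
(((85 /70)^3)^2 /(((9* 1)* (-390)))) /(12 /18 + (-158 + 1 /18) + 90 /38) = 458613811 /77786921110080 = 0.00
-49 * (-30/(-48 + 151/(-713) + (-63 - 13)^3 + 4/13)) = -13625430/4069312567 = -0.00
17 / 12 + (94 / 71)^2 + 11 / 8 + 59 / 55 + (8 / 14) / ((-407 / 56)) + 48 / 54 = 4747387891 / 738607320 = 6.43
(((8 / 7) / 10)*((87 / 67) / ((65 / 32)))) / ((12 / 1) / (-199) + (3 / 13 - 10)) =-2216064 / 298155025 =-0.01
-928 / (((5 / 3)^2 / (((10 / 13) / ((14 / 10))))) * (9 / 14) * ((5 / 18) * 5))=-66816 / 325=-205.59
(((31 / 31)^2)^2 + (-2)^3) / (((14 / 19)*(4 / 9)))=-171 / 8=-21.38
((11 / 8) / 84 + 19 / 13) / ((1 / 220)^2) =39055775 / 546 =71530.72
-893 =-893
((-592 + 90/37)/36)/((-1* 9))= 10907/5994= 1.82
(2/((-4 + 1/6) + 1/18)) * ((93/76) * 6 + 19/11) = -2007/418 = -4.80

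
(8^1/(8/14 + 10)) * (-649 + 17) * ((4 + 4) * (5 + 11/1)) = -2265088/37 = -61218.59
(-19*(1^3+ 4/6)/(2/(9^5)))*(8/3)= -2493180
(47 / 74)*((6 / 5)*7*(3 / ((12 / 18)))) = 8883 / 370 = 24.01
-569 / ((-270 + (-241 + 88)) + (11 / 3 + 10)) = 1.39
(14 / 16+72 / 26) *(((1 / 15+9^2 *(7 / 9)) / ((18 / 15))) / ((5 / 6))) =179267 / 780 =229.83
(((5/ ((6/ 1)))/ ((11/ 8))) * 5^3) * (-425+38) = -322500/ 11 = -29318.18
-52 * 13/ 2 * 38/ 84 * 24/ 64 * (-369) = 1184859/ 56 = 21158.20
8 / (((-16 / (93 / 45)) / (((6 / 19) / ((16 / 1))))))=-31 / 1520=-0.02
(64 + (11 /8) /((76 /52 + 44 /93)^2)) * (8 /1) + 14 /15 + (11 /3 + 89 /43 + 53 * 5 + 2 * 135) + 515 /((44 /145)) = 142521009831421 /51754912660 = 2753.77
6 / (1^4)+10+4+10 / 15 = 62 / 3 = 20.67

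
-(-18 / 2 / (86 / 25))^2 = -50625 / 7396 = -6.84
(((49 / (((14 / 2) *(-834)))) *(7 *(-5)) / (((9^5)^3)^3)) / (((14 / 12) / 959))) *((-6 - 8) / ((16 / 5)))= -1174775 / 9705495487713536217591233997178120802126091288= -0.00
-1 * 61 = -61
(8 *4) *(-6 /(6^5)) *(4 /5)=-8 /405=-0.02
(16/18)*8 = 64/9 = 7.11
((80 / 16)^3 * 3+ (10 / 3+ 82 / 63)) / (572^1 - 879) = -23917 / 19341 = -1.24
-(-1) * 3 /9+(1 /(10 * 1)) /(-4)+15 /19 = 2503 /2280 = 1.10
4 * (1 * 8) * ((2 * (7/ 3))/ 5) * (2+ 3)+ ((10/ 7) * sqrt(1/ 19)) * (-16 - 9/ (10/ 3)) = 448/ 3 - 187 * sqrt(19)/ 133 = 143.20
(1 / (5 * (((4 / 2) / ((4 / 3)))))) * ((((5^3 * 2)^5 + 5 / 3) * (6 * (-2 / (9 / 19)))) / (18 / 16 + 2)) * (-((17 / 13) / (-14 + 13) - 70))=-73387500000125248 / 975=-75269230769359.23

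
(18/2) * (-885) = -7965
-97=-97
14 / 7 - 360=-358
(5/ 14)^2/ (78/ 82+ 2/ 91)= 13325/ 101668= 0.13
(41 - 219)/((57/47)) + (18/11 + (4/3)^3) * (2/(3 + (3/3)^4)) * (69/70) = -544727/3762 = -144.80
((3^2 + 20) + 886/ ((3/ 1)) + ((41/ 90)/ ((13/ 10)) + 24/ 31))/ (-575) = -1180436/ 2085525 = -0.57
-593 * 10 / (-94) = 2965 / 47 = 63.09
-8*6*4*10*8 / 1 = -15360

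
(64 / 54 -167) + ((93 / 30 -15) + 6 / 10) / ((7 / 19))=-371359 / 1890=-196.49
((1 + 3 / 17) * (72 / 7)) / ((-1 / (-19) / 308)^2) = 7044871680 / 17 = 414404216.47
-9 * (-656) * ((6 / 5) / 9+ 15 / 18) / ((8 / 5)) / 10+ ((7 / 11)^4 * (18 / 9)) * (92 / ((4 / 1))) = 364.24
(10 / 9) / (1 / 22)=220 / 9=24.44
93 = 93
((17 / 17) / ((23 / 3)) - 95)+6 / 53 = -115508 / 1219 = -94.76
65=65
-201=-201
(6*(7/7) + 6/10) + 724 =3653/5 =730.60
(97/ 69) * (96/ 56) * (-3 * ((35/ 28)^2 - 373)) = 247059/ 92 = 2685.42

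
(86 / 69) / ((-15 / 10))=-172 / 207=-0.83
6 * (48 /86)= 144 /43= 3.35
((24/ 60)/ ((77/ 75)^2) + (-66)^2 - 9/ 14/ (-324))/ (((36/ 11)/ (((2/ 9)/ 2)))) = 1859686975/ 12573792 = 147.90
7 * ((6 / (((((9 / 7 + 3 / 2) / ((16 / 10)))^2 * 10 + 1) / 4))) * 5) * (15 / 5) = 15805440 / 196397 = 80.48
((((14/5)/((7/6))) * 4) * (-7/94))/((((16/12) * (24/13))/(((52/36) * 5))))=-1183/564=-2.10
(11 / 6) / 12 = 11 / 72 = 0.15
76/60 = 19/15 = 1.27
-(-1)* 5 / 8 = 5 / 8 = 0.62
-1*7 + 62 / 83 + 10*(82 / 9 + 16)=182909 / 747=244.86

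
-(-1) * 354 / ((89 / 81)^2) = 2322594 / 7921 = 293.22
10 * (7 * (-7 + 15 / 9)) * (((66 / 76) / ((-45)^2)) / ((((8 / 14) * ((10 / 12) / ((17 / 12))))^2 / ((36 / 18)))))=-1090397 / 384750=-2.83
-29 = -29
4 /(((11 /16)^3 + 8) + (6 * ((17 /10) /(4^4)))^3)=8388608000 /17458820651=0.48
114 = 114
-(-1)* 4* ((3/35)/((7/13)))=156/245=0.64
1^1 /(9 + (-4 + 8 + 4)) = 1 /17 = 0.06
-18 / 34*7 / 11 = -63 / 187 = -0.34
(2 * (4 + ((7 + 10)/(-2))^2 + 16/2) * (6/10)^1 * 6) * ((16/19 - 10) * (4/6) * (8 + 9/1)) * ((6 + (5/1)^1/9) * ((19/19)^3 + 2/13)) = -117627828/247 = -476226.02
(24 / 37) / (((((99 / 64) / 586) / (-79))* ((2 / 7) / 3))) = -82958848 / 407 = -203830.09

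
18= 18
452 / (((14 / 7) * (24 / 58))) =3277 / 6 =546.17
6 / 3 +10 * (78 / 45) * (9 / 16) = 47 / 4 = 11.75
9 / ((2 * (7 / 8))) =36 / 7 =5.14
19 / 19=1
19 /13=1.46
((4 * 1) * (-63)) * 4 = -1008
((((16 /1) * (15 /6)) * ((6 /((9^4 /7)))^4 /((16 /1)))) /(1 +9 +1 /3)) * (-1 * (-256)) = 24586240 /236393522034597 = 0.00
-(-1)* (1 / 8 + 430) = 3441 / 8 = 430.12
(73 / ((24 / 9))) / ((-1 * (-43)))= 219 / 344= 0.64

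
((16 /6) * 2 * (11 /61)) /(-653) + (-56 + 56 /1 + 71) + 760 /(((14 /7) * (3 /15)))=1971.00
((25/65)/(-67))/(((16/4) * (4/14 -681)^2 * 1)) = -49/15821000780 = -0.00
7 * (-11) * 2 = -154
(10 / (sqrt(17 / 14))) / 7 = 1.30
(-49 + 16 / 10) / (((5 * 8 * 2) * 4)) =-237 / 1600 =-0.15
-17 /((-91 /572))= 748 /7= 106.86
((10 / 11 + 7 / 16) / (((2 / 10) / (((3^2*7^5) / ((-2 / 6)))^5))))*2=-22802799651449275281338483519565 / 88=-259122723311923582742482800000.00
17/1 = 17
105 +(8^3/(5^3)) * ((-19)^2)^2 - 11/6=400423487/750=533897.98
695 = 695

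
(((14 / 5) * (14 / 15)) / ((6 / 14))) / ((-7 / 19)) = -3724 / 225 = -16.55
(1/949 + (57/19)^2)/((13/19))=162298/12337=13.16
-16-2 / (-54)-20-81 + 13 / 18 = -6277 / 54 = -116.24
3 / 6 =1 / 2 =0.50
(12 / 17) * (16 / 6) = 32 / 17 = 1.88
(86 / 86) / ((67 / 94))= 94 / 67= 1.40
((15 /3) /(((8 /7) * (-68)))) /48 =-35 /26112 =-0.00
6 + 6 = 12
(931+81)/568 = 1.78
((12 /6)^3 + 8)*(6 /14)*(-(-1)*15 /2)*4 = 1440 /7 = 205.71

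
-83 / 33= -2.52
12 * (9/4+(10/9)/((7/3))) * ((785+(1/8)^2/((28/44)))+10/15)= 241816901/9408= 25703.33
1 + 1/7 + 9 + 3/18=433/42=10.31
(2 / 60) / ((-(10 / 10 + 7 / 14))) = -0.02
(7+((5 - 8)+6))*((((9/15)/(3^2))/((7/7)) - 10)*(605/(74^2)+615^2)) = -308602945045/8214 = -37570360.97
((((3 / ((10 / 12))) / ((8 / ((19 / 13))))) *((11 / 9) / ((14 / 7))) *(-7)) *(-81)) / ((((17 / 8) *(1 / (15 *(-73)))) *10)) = -25952157 / 2210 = -11743.06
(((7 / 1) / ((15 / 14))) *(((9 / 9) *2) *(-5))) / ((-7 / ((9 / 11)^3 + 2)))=94948 / 3993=23.78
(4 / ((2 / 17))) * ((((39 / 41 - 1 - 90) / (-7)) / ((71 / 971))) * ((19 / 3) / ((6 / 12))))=65235664 / 861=75767.32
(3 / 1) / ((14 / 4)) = 6 / 7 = 0.86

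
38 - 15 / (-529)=20117 / 529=38.03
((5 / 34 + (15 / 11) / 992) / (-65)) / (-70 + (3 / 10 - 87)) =27535 / 1889450992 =0.00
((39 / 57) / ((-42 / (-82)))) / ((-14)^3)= -533 / 1094856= -0.00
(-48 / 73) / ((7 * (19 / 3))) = -144 / 9709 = -0.01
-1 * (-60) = 60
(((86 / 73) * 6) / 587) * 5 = 2580 / 42851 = 0.06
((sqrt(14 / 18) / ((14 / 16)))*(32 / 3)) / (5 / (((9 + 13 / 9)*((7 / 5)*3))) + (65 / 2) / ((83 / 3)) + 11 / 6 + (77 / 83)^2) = 165776896*sqrt(7) / 162479271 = 2.70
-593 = -593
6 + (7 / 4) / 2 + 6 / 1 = 103 / 8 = 12.88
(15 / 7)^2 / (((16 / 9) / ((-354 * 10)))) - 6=-1793301 / 196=-9149.49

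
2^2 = 4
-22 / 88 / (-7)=1 / 28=0.04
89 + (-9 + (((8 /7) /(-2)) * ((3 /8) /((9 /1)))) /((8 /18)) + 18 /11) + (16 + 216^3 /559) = 6241462785 /344344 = 18125.66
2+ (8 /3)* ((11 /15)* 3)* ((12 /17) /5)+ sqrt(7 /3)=sqrt(21) /3+ 1202 /425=4.36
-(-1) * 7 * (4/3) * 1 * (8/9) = 224/27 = 8.30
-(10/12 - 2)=7/6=1.17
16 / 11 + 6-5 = 27 / 11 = 2.45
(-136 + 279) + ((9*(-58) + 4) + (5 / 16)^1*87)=-5565 / 16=-347.81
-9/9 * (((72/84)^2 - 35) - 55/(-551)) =922434/26999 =34.17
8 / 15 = 0.53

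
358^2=128164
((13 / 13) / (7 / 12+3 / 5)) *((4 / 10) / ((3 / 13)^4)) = 228488 / 1917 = 119.19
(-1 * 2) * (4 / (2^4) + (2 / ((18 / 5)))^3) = -0.84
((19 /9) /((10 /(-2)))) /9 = -19 /405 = -0.05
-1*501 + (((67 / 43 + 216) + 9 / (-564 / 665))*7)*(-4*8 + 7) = -296817209 / 8084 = -36716.63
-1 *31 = -31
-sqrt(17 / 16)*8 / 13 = -2*sqrt(17) / 13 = -0.63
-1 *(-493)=493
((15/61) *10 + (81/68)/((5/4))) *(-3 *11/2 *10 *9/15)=-1751409/5185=-337.78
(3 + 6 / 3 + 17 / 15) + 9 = 227 / 15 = 15.13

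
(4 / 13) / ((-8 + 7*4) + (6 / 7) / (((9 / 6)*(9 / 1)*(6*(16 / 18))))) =336 / 21853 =0.02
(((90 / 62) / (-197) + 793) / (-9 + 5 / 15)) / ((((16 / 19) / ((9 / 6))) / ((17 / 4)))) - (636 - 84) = -12648469017 / 10162048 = -1244.68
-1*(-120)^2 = -14400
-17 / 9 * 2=-34 / 9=-3.78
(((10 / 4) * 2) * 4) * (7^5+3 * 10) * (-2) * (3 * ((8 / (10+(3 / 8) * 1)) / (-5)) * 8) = 206893056 / 83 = 2492687.42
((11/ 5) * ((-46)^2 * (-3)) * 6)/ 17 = -418968/ 85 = -4929.04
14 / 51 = 0.27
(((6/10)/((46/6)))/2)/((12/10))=3/92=0.03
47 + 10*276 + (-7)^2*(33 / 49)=2840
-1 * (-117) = 117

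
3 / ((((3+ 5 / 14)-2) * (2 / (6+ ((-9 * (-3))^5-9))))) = 301326984 / 19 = 15859314.95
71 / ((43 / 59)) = 4189 / 43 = 97.42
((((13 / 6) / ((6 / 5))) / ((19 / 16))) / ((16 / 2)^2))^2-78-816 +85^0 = -6684722303 / 7485696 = -893.00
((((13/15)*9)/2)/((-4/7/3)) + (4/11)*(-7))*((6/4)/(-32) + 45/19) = -28594167/535040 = -53.44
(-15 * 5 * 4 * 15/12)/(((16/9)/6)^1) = -10125/8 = -1265.62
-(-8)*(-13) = -104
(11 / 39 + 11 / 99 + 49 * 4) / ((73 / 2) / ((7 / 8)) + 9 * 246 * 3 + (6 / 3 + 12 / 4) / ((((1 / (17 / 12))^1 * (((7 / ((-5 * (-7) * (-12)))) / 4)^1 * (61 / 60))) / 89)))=-4905803 / 3550485159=-0.00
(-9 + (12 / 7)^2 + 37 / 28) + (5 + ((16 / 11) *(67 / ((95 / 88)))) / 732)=1306859 / 3407460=0.38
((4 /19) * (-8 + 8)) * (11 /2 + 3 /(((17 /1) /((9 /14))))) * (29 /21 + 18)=0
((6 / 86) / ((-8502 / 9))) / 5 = -0.00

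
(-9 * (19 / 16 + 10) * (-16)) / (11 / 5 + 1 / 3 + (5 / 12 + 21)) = 32220 / 479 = 67.27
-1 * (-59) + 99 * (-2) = -139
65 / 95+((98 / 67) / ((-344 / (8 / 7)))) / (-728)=1947575 / 2846428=0.68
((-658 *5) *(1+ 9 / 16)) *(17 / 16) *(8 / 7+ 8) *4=-199750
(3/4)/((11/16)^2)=192/121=1.59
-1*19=-19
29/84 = 0.35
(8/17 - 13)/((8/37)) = -7881/136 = -57.95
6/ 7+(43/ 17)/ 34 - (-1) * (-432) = -1744103/ 4046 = -431.07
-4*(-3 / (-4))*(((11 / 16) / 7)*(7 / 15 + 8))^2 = -1951609 / 940800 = -2.07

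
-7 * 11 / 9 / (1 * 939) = -77 / 8451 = -0.01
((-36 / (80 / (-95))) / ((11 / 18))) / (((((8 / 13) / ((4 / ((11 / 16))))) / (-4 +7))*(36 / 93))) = 5125.76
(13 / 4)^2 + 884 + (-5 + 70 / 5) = 14457 / 16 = 903.56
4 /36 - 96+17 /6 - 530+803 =3239 /18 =179.94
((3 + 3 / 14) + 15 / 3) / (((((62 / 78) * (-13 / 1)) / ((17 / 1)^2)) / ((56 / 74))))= -199410 / 1147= -173.85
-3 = -3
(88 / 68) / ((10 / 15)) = 33 / 17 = 1.94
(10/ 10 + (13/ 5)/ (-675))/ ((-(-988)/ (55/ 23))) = 18491/ 7669350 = 0.00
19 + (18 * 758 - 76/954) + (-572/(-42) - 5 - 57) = 45458947/3339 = 13614.54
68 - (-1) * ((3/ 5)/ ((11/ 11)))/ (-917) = 311777/ 4585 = 68.00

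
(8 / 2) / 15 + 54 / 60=7 / 6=1.17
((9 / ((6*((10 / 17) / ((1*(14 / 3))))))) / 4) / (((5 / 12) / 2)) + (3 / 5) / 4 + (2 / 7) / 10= 10121 / 700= 14.46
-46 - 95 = -141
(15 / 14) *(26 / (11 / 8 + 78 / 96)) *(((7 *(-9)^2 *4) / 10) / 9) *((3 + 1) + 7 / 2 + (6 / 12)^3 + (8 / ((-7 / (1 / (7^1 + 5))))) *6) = 110916 / 49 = 2263.59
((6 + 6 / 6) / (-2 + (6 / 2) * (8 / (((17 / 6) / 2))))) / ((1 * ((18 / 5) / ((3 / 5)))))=119 / 1524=0.08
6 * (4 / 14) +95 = 677 / 7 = 96.71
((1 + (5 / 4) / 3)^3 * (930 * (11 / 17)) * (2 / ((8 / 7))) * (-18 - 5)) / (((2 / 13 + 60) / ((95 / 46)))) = -250575325 / 105984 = -2364.28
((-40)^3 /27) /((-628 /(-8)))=-128000 /4239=-30.20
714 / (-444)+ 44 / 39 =-1385 / 2886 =-0.48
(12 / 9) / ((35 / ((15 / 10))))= 2 / 35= 0.06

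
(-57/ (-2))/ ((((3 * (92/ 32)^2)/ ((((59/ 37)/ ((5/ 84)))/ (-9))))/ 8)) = -8035328/ 293595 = -27.37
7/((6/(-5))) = -35/6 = -5.83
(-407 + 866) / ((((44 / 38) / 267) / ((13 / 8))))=30270591 / 176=171991.99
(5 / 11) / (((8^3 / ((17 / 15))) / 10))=85 / 8448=0.01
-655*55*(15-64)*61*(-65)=-6999117125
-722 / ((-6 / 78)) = 9386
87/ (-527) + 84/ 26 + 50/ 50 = 27854/ 6851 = 4.07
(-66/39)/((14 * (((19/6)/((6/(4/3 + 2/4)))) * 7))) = -0.02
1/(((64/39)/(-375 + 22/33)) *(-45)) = 14599/2880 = 5.07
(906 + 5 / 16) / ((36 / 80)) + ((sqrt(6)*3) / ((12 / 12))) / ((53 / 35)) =105*sqrt(6) / 53 + 72505 / 36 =2018.88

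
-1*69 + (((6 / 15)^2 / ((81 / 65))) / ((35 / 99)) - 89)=-248278 / 1575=-157.64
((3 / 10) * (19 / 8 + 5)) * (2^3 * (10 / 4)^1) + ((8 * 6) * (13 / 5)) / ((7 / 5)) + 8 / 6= 11317 / 84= 134.73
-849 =-849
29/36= 0.81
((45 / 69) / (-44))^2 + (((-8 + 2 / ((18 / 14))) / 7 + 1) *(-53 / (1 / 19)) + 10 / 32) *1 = -2568194015 / 32260536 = -79.61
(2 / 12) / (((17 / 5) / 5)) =25 / 102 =0.25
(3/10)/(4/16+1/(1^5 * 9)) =0.83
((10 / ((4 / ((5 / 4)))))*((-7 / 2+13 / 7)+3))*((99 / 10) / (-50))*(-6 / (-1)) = -5643 / 1120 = -5.04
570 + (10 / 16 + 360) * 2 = 1291.25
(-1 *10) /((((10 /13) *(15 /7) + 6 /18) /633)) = -1728090 /541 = -3194.25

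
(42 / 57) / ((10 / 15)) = 21 / 19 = 1.11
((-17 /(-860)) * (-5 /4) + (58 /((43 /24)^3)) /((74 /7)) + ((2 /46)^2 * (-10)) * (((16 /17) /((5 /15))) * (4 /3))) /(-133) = -51886600789 /8042392560848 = -0.01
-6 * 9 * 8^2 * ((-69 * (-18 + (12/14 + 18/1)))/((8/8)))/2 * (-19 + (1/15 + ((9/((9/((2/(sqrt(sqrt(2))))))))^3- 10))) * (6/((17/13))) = -1153211904/85 + 223202304 * 2^(1/4)/119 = -11336663.01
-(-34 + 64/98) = 1634/49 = 33.35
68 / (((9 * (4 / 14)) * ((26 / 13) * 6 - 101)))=-238 / 801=-0.30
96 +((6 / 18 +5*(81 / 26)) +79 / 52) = 17695 / 156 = 113.43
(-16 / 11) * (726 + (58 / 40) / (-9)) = -522604 / 495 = -1055.77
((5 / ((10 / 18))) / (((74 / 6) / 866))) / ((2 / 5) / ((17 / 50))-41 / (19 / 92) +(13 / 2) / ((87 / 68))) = -328528791 / 99954797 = -3.29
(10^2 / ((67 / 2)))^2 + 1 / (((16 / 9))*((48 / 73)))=11223091 / 1149184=9.77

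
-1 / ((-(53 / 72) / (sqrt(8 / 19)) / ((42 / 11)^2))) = 254016 * sqrt(38) / 121847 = 12.85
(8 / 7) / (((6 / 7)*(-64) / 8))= -1 / 6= -0.17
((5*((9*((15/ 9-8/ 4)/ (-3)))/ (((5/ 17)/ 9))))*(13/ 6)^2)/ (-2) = -2873/ 8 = -359.12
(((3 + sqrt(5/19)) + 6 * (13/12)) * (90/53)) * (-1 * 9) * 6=-46170/53 - 4860 * sqrt(95)/1007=-918.17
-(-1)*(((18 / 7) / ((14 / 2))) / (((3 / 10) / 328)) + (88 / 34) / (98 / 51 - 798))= 401.63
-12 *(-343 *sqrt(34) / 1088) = 1029 *sqrt(34) / 272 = 22.06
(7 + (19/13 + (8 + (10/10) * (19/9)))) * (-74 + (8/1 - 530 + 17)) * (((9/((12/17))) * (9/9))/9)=-7129613/468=-15234.22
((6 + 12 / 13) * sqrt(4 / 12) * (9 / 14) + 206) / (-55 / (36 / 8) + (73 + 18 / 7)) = 1215 * sqrt(3) / 51883 + 12978 / 3991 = 3.29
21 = 21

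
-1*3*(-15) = 45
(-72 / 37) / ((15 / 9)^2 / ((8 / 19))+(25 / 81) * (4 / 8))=-46656 / 161875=-0.29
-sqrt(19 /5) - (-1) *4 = 4 - sqrt(95) /5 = 2.05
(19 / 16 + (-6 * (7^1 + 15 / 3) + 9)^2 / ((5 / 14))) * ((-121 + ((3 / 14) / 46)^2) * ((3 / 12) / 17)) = -2624723907241 / 132715520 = -19777.07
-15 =-15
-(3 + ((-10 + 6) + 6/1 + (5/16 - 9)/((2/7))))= 813/32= 25.41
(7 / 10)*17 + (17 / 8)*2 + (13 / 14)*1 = 2391 / 140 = 17.08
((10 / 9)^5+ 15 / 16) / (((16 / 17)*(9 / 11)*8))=464832445 / 1088391168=0.43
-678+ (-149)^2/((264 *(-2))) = -380185/528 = -720.05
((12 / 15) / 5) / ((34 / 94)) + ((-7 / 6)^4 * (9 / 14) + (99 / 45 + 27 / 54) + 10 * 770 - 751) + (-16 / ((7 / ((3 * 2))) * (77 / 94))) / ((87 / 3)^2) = 385796234321101 / 55483797600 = 6953.31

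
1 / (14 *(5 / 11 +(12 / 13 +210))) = 143 / 423178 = 0.00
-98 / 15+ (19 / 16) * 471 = 132667 / 240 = 552.78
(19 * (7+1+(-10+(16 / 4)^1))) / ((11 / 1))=38 / 11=3.45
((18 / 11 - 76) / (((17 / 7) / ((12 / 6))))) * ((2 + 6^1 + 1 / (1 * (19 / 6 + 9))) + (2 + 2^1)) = -10100664 / 13651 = -739.92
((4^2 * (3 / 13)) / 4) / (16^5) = 3 / 3407872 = 0.00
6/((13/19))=114/13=8.77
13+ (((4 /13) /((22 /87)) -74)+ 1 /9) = -76798 /1287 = -59.67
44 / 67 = 0.66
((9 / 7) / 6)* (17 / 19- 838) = -47715 / 266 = -179.38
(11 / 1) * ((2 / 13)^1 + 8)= 89.69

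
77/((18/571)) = 43967/18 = 2442.61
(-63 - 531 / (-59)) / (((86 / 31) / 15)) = -12555 / 43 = -291.98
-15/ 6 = -5/ 2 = -2.50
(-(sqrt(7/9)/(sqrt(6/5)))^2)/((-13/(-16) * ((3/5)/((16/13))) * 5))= -4480/13689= -0.33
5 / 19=0.26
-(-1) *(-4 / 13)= -4 / 13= -0.31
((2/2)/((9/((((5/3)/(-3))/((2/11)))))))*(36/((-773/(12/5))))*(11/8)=121/2319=0.05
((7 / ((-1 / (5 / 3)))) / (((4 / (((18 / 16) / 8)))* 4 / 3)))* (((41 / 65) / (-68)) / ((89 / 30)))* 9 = 348705 / 40282112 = 0.01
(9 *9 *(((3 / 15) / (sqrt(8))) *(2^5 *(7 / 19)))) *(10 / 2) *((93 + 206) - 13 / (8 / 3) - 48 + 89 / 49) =7872633 *sqrt(2) / 133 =83711.16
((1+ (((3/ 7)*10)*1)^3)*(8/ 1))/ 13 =218744/ 4459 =49.06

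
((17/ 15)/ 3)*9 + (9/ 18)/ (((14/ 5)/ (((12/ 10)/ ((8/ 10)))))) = 1027/ 280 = 3.67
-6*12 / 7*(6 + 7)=-936 / 7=-133.71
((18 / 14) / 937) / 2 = 9 / 13118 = 0.00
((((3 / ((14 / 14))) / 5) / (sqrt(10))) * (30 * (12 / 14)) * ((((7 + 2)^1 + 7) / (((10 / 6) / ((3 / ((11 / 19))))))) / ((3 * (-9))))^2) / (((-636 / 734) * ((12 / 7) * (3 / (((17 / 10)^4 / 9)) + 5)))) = -708188590528 * sqrt(10) / 1653604074375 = -1.35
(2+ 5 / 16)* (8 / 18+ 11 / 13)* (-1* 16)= -5587 / 117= -47.75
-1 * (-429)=429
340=340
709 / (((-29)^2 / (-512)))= -363008 / 841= -431.64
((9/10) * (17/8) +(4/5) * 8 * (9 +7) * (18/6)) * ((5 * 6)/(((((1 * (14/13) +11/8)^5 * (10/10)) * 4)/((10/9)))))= 6268043671552/215640781875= 29.07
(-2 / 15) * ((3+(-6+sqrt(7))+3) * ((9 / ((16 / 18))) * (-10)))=27 * sqrt(7) / 2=35.72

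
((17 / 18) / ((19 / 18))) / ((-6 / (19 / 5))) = -17 / 30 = -0.57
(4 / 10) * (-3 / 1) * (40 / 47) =-48 / 47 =-1.02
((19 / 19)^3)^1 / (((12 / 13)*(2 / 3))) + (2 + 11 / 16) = 69 / 16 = 4.31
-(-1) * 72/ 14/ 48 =3/ 28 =0.11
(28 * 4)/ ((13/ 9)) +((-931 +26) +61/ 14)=-149805/ 182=-823.10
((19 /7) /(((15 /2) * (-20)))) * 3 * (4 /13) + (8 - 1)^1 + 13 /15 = 53576 /6825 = 7.85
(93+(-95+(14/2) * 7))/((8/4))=47/2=23.50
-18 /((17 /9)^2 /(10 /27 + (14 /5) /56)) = -6129 /2890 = -2.12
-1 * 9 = -9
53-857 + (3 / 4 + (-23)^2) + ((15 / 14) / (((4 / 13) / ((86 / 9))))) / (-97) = -559346 / 2037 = -274.59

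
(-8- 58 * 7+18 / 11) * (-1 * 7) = 31752 / 11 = 2886.55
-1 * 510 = -510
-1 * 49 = -49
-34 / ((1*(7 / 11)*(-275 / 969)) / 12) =395352 / 175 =2259.15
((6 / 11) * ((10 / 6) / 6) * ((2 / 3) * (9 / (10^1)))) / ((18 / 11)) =1 / 18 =0.06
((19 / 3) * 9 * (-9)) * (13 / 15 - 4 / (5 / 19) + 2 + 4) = 4275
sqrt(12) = 2 * sqrt(3) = 3.46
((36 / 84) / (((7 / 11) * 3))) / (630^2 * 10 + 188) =11 / 194490212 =0.00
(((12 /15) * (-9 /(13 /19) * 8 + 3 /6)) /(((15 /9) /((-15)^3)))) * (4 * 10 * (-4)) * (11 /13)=-3881908800 /169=-22969874.56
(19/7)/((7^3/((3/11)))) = 57/26411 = 0.00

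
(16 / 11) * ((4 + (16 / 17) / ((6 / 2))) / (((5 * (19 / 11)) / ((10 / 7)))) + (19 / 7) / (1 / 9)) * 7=2728624 / 10659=255.99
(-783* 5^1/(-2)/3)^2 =1703025/4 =425756.25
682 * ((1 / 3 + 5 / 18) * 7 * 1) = 26257 / 9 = 2917.44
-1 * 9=-9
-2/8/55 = -1/220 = -0.00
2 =2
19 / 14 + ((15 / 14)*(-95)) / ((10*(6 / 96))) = -323 / 2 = -161.50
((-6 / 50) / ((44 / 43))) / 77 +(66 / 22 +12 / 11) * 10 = 3464871 / 84700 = 40.91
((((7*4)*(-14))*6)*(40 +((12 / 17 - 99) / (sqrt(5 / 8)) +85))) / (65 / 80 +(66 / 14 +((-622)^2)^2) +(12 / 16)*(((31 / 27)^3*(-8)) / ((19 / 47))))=-4104771552000 / 2089792663016140721 +109745172214272*sqrt(10) / 177632376356371961285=-0.00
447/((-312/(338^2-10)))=-8510433/52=-163662.17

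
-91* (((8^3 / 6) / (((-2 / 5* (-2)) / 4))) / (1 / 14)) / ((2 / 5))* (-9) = 12230400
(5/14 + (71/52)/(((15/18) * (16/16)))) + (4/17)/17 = 264232/131495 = 2.01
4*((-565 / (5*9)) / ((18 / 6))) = -452 / 27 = -16.74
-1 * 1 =-1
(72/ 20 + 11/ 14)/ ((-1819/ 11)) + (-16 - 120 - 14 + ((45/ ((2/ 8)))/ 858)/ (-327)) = -297757817099/ 1984692710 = -150.03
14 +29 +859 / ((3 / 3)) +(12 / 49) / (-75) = 1104946 / 1225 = 902.00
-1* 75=-75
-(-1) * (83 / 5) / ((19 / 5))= 83 / 19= 4.37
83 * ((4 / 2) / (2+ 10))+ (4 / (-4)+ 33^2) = 6611 / 6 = 1101.83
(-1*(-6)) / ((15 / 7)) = 14 / 5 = 2.80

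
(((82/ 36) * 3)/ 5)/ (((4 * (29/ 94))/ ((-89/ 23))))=-171503/ 40020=-4.29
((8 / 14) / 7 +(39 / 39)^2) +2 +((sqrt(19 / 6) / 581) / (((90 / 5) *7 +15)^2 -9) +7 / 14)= sqrt(114) / 69273792 +351 / 98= 3.58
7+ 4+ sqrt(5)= sqrt(5)+ 11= 13.24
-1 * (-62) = 62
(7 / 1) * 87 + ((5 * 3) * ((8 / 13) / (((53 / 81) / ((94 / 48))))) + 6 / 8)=1756611 / 2756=637.38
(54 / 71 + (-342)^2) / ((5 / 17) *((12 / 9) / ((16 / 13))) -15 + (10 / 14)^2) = -8253.71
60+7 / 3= 187 / 3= 62.33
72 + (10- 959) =-877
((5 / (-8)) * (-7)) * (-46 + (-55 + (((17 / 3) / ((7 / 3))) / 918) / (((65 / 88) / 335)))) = -1226045 / 2808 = -436.63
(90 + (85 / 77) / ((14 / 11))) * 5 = 44525 / 98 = 454.34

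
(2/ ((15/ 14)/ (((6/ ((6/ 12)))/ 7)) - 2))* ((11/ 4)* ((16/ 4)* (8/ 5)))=-128/ 5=-25.60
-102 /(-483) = 34 /161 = 0.21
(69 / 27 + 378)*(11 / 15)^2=16577 / 81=204.65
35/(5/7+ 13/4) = 980/111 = 8.83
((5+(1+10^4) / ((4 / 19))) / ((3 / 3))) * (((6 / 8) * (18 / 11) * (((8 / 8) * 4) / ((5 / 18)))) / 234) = 5131053 / 1430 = 3588.15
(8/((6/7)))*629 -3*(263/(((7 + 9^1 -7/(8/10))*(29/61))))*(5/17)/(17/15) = 4237262888/729147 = 5811.26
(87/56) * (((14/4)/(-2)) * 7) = -609/32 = -19.03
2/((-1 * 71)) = -2/71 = -0.03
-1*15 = -15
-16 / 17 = -0.94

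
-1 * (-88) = 88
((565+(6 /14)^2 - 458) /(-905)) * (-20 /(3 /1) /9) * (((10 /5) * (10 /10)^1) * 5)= 210080 /239463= 0.88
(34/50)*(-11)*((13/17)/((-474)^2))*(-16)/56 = 143/19659150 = 0.00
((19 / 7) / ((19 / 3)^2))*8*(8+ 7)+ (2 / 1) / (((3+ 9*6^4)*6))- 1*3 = 23835814 / 4655133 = 5.12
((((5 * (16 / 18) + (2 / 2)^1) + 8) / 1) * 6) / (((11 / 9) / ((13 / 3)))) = 286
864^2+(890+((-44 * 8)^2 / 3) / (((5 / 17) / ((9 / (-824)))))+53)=384141197 / 515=745905.24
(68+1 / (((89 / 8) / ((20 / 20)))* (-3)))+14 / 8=74461 / 1068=69.72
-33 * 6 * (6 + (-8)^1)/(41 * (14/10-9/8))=1440/41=35.12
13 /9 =1.44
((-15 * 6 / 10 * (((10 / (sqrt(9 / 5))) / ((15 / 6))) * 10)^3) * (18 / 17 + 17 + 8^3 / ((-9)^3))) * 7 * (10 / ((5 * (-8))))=120455440000 * sqrt(5) / 37179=7244588.40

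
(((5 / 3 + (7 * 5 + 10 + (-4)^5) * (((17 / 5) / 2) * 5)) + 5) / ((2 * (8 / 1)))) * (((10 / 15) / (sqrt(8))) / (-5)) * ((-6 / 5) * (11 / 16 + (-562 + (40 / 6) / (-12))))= 16517.45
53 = 53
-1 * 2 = -2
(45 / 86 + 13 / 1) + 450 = 39863 / 86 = 463.52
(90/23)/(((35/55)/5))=4950/161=30.75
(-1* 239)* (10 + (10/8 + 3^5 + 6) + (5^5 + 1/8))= -6472837/8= -809104.62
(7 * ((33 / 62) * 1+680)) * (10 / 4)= 1476755 / 124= 11909.31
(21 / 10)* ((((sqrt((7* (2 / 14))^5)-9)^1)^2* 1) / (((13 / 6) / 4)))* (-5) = -16128 / 13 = -1240.62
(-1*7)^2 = 49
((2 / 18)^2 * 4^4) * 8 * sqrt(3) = 2048 * sqrt(3) / 81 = 43.79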